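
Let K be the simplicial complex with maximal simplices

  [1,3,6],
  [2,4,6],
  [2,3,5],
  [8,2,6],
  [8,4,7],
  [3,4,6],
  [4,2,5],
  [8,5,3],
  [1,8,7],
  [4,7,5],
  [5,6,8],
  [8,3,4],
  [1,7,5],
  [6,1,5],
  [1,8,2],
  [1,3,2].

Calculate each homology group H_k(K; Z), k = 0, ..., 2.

H_0 = Z,  H_1 = Z^2,  H_2 = Z.

Order the vertices as 1 < 2 < 3 < 4 < 5 < 6 < 7 < 8. Listing each simplex with vertices in this order, K has dimension 2 with simplices:

  0-simplices (8): [1], [2], [3], [4], [5], [6], [7], [8]
  1-simplices (24): (24 of them)
  2-simplices (16): [1,2,3], [1,2,8], [1,3,6], [1,5,6], [1,5,7], [1,7,8], [2,3,5], [2,4,5], [2,4,6], [2,6,8], [3,4,6], [3,4,8], [3,5,8], [4,5,7], [4,7,8], [5,6,8]

Hence C_0 ≅ Z^8, C_1 ≅ Z^24, C_2 ≅ Z^16.

The boundary map ∂_1: C_1 → C_0 maps an edge to its endpoints' difference, ∂[p,q] = q − p.
This gives a 8×24 integer matrix of rank 7; reducing to Smith normal form yields diagonal entries (1,1,1,1,1,1,1).

Boundary ∂_2: C_2 → C_1 acts by ∂[p,q,r] = [q,r] − [p,r] + [p,q]. For instance
  ∂[5,6,8] = [6,8] − [5,8] + [5,6],
  ∂[1,2,8] = [2,8] − [1,8] + [1,2].
This gives a 24×16 integer matrix of rank 15; reducing to Smith normal form yields diagonal entries (1,1,1,1,1,1,1,1,1,1,1,1,1,1,1).

Reading off H_k = ker ∂_k / im ∂_{k+1}:

  H_0: rank C_0 − rank ∂_1 = 8 − 7 = 1, and the invariant factors of ∂_1 are all 1, so H_0 = Z.
  H_1: rank ker ∂_1 − rank ∂_2 = (24 − 7) − 15 = 2, and the invariant factors of ∂_2 are all 1, so H_1 = Z^2.
  H_2: rank ker ∂_2 − rank ∂_3 = (16 − 15) − 0 = 1, and there is no ∂_3, so H_2 = Z.

As a check, the Euler characteristic is 8 − 24 + 16 = 0, which agrees with 1 − 2 + 1 = 0.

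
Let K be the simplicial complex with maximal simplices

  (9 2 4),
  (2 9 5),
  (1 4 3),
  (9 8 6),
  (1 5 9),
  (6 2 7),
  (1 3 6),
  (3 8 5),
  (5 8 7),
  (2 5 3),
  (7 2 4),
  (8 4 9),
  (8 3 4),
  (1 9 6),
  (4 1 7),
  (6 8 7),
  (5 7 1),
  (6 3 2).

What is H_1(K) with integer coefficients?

We work with the vertex ordering 1 < 2 < 3 < 4 < 5 < 6 < 7 < 8 < 9. The simplices of K, each written with vertices in increasing order, are:

  0-simplices (9): [1], [2], [3], [4], [5], [6], [7], [8], [9]
  1-simplices (27): (27 of them)
  2-simplices (18): [1,3,4], [1,3,6], [1,4,7], [1,5,7], [1,5,9], [1,6,9], [2,3,5], [2,3,6], [2,4,7], [2,4,9], [2,5,9], [2,6,7], [3,4,8], [3,5,8], [4,8,9], [5,7,8], [6,7,8], [6,8,9]

Hence C_0 ≅ Z^9, C_1 ≅ Z^27, C_2 ≅ Z^18.

∂_1: C_1 → C_0 maps an edge to its endpoints' difference, ∂[p,q] = q − p. For instance
  ∂[2,5] = [5] − [2].
The resulting 9×27 matrix has rank 8, and its Smith normal form has invariant factors (1,1,1,1,1,1,1,1).

Boundary ∂_2: C_2 → C_1 sends each 2-simplex [p,q,r] to [q,r] − [p,r] + [p,q]. For instance
  ∂[2,4,9] = [4,9] − [2,9] + [2,4],
  ∂[1,5,7] = [5,7] − [1,7] + [1,5].
As a 27×18 matrix over Z this has rank 17, with invariant factors (1,1,1,1,1,1,1,1,1,1,1,1,1,1,1,1,1).

Reading off H_k = ker ∂_k / im ∂_{k+1}:

  H_1: rank ker ∂_1 − rank ∂_2 = (27 − 8) − 17 = 2, and the invariant factors of ∂_2 are all 1, so H_1 ≅ Z^2.

(K is a triangulation of the torus T^2.)

H_1 ≅ Z^2.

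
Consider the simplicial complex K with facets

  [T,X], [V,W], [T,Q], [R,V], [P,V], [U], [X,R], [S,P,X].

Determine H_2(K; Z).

Take the total order P < Q < R < S < T < U < V < W < X on the vertex set. Then K (dimension 2) consists of the simplices:

  0-simplices (9): P, Q, R, S, T, U, V, W, X
  1-simplices (9): PS, PV, PX, QT, RV, RX, SX, TX, VW
  2-simplices (1): PSX

Hence C_0 ≅ Z^9, C_1 ≅ Z^9, C_2 ≅ Z^1.

Boundary ∂_1: C_1 → C_0 maps an edge to its endpoints' difference, ∂[p,q] = q − p.
The resulting 9×9 matrix has rank 7, and its Smith normal form has invariant factors (1,1,1,1,1,1,1).

The boundary map ∂_2: C_2 → C_1 sends each 2-simplex [p,q,r] to [q,r] − [p,r] + [p,q]. For instance
  ∂PSX = SX − PX + PS.
This gives a 9×1 integer matrix of rank 1; reducing to Smith normal form yields diagonal entries (1).

Computing H_k = (kernel of ∂_k) / (image of ∂_{k+1}):

  H_2: rank ker ∂_2 − rank ∂_3 = (1 − 1) − 0 = 0, and there is no ∂_3, so H_2 ≅ 0.

H_2 ≅ 0.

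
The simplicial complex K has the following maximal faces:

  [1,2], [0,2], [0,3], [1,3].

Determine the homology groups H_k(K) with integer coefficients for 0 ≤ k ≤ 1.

H_0 = Z,  H_1 = Z.

Take the total order 0 < 1 < 2 < 3 on the vertex set. Then K (dimension 1) consists of the simplices:

  0-simplices (4): [0], [1], [2], [3]
  1-simplices (4): [0,2], [0,3], [1,2], [1,3]

so the chain groups are C_0 ≅ Z^4, C_1 ≅ Z^4.

Boundary ∂_1: C_1 → C_0 is given by ∂[p,q] = [q] − [p].
The resulting 4×4 matrix has rank 3, and its Smith normal form has invariant factors (1,1,1).

Now H_k = ker ∂_k / im ∂_{k+1}, so:

  H_0: rank C_0 − rank ∂_1 = 4 − 3 = 1, and the invariant factors of ∂_1 are all 1, so H_0 = Z.
  H_1: rank ker ∂_1 − rank ∂_2 = (4 − 3) − 0 = 1, and there is no ∂_2, so H_1 = Z.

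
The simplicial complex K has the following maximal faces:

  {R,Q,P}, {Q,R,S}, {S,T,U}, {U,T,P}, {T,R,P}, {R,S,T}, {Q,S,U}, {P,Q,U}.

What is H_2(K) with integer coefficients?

H_2 ≅ Z.

K has 6 vertices, 12 edges, 8 triangles.
rank ∂_2 = 7, rank ∂_3 = 0 ⇒ b_2 = 8 − 7 − 0 = 1. So H_2 = Z.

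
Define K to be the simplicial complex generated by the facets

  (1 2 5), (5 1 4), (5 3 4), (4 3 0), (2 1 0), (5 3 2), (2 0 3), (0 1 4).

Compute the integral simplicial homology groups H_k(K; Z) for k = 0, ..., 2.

H_0 = Z,  H_1 = 0,  H_2 = Z.

Order the vertices as 0 < 1 < 2 < 3 < 4 < 5. Listing each simplex with vertices in this order, K has dimension 2 with simplices:

  0-simplices (6): [0], [1], [2], [3], [4], [5]
  1-simplices (12): [0,1], [0,2], [0,3], [0,4], [1,2], [1,4], [1,5], [2,3], [2,5], [3,4], [3,5], [4,5]
  2-simplices (8): [0,1,2], [0,1,4], [0,2,3], [0,3,4], [1,2,5], [1,4,5], [2,3,5], [3,4,5]

so the chain groups are C_0 ≅ Z^6, C_1 ≅ Z^12, C_2 ≅ Z^8.

∂_1: C_1 → C_0 sends each edge [p,q] (with p < q) to q − p.
The 6×12 boundary matrix has rank 5 and Smith normal form diag(1,1,1,1,1).

The boundary map ∂_2: C_2 → C_1 sends each 2-simplex [p,q,r] to [q,r] − [p,r] + [p,q]. For instance
  ∂[1,4,5] = [4,5] − [1,5] + [1,4],
  ∂[0,3,4] = [3,4] − [0,4] + [0,3].
The resulting 12×8 matrix has rank 7, and its Smith normal form has invariant factors (1,1,1,1,1,1,1).

Reading off H_k = ker ∂_k / im ∂_{k+1}:

  H_0: rank C_0 − rank ∂_1 = 6 − 5 = 1, and the invariant factors of ∂_1 are all 1, so H_0 = Z.
  H_1: rank ker ∂_1 − rank ∂_2 = (12 − 5) − 7 = 0, and the invariant factors of ∂_2 are all 1, so H_1 = 0.
  H_2: rank ker ∂_2 − rank ∂_3 = (8 − 7) − 0 = 1, and there is no ∂_3, so H_2 = Z.

As a check, the Euler characteristic is 6 − 12 + 8 = 2, which agrees with 1 − 0 + 1 = 2.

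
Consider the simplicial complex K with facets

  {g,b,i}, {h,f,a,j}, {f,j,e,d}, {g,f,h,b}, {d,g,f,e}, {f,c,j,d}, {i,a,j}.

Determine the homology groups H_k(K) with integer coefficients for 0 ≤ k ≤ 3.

H_0 = Z,  H_1 = Z,  H_2 = 0,  H_3 = 0.

We work with the vertex ordering a < b < c < d < e < f < g < h < i < j. The simplices of K, each written with vertices in increasing order, are:

  0-simplices (10): a, b, c, d, e, f, g, h, i, j
  1-simplices (25): af, ah, ai, aj, bf, bg, bh, bi, cd, cf, cj, de, df, dg, dj, ef, eg, ej, fg, fh, fj, gh, gi, hj, ij
  2-simplices (20): afh, afj, ahj, aij, bfg, bfh, bgh, bgi, cdf, cdj, cfj, def, deg, dej, dfg, dfj, efg, efj, fgh, fhj
  3-simplices (5): afhj, bfgh, cdfj, defg, defj

so the chain groups are C_0 ≅ Z^10, C_1 ≅ Z^25, C_2 ≅ Z^20, C_3 ≅ Z^5.

Boundary ∂_1: C_1 → C_0 sends each edge [p,q] (with p < q) to q − p.
This gives a 10×25 integer matrix of rank 9; reducing to Smith normal form yields diagonal entries (1,1,1,1,1,1,1,1,1).

Boundary ∂_2: C_2 → C_1 sends each 2-simplex [p,q,r] to [q,r] − [p,r] + [p,q]. For instance
  ∂bfg = fg − bg + bf,
  ∂fhj = hj − fj + fh.
As a 25×20 matrix over Z this has rank 15, with invariant factors (1,1,1,1,1,1,1,1,1,1,1,1,1,1,1).

Boundary ∂_3: C_3 → C_2 sends each 3-simplex σ to the alternating sum Σ_i (−1)^i (σ with its i-th vertex removed). For instance
  ∂defj = efj − dfj + dej − def,
  ∂defg = efg − dfg + deg − def.
As a 20×5 matrix over Z this has rank 5, with invariant factors (1,1,1,1,1).

Reading off H_k = ker ∂_k / im ∂_{k+1}:

  H_0: rank C_0 − rank ∂_1 = 10 − 9 = 1, and the invariant factors of ∂_1 are all 1, so H_0 ≅ Z.
  H_1: rank ker ∂_1 − rank ∂_2 = (25 − 9) − 15 = 1, and the invariant factors of ∂_2 are all 1, so H_1 ≅ Z.
  H_2: rank ker ∂_2 − rank ∂_3 = (20 − 15) − 5 = 0, and the invariant factors of ∂_3 are all 1, so H_2 ≅ 0.
  H_3: rank ker ∂_3 − rank ∂_4 = (5 − 5) − 0 = 0, and there is no ∂_4, so H_3 ≅ 0.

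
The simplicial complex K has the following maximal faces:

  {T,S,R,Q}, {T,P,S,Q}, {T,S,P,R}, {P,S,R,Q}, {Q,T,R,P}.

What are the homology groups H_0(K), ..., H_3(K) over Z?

H_0 ≅ Z,  H_1 = 0,  H_2 = 0,  H_3 ≅ Z.

K has 5 vertices, 10 edges, 10 triangles, 5 3-simplices.
rank ∂_0 = 0, rank ∂_1 = 4 ⇒ b_0 = 5 − 0 − 4 = 1; all invariant factors of ∂_1 are 1 so no torsion. So H_0 = Z.
rank ∂_1 = 4, rank ∂_2 = 6 ⇒ b_1 = 10 − 4 − 6 = 0; all invariant factors of ∂_2 are 1 so no torsion. So H_1 = 0.
rank ∂_2 = 6, rank ∂_3 = 4 ⇒ b_2 = 10 − 6 − 4 = 0; all invariant factors of ∂_3 are 1 so no torsion. So H_2 = 0.
rank ∂_3 = 4, rank ∂_4 = 0 ⇒ b_3 = 5 − 4 − 0 = 1. So H_3 = Z.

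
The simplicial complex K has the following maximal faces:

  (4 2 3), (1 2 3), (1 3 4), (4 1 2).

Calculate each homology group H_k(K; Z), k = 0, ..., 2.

Fix the vertex order 1 < 2 < 3 < 4 and write every simplex with vertices in increasing order. Then dim K = 2 and the simplices of K are:

  0-simplices (4): [1], [2], [3], [4]
  1-simplices (6): [1,2], [1,3], [1,4], [2,3], [2,4], [3,4]
  2-simplices (4): [1,2,3], [1,2,4], [1,3,4], [2,3,4]

Hence C_0 ≅ Z^4, C_1 ≅ Z^6, C_2 ≅ Z^4.

The boundary map ∂_1: C_1 → C_0 maps an edge to its endpoints' difference, ∂[p,q] = q − p. For instance
  ∂[2,4] = [4] − [2].
The 4×6 boundary matrix has rank 3 and Smith normal form diag(1,1,1).

∂_2: C_2 → C_1 maps a triangle to the signed sum of its edges. For instance
  ∂[1,2,4] = [2,4] − [1,4] + [1,2],
  ∂[1,2,3] = [2,3] − [1,3] + [1,2].
As a 6×4 matrix over Z this has rank 3, with invariant factors (1,1,1).

Computing H_k = (kernel of ∂_k) / (image of ∂_{k+1}):

  H_0: rank C_0 − rank ∂_1 = 4 − 3 = 1, and the invariant factors of ∂_1 are all 1, so H_0 ≅ Z.
  H_1: rank ker ∂_1 − rank ∂_2 = (6 − 3) − 3 = 0, and the invariant factors of ∂_2 are all 1, so H_1 ≅ 0.
  H_2: rank ker ∂_2 − rank ∂_3 = (4 − 3) − 0 = 1, and there is no ∂_3, so H_2 ≅ Z.

H_0 ≅ Z,  H_1 = 0,  H_2 ≅ Z.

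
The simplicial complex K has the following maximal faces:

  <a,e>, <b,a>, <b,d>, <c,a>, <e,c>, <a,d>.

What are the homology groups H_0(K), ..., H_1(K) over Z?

We work with the vertex ordering a < b < c < d < e. The simplices of K, each written with vertices in increasing order, are:

  0-simplices (5): a, b, c, d, e
  1-simplices (6): ab, ac, ad, ae, bd, ce

giving chain groups C_0 ≅ Z^5, C_1 ≅ Z^6.

∂_1: C_1 → C_0 is given by ∂[p,q] = [q] − [p].
The 5×6 boundary matrix has rank 4 and Smith normal form diag(1,1,1,1).

Now H_k = ker ∂_k / im ∂_{k+1}, so:

  H_0: rank C_0 − rank ∂_1 = 5 − 4 = 1, and the invariant factors of ∂_1 are all 1, so H_0 ≅ Z.
  H_1: rank ker ∂_1 − rank ∂_2 = (6 − 4) − 0 = 2, and there is no ∂_2, so H_1 ≅ Z^2.

H_0 ≅ Z,  H_1 ≅ Z^2.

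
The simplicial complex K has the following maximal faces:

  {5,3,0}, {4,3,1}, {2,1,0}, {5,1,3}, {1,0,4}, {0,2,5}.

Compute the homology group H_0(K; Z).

H_0 = Z.

We work with the vertex ordering 0 < 1 < 2 < 3 < 4 < 5. The simplices of K, each written with vertices in increasing order, are:

  0-simplices (6): [0], [1], [2], [3], [4], [5]
  1-simplices (12): [0,1], [0,2], [0,3], [0,4], [0,5], [1,2], [1,3], [1,4], [1,5], [2,5], [3,4], [3,5]
  2-simplices (6): [0,1,2], [0,1,4], [0,2,5], [0,3,5], [1,3,4], [1,3,5]

Hence C_0 ≅ Z^6, C_1 ≅ Z^12, C_2 ≅ Z^6.

Boundary ∂_1: C_1 → C_0 maps an edge to its endpoints' difference, ∂[p,q] = q − p.
As a 6×12 matrix over Z this has rank 5, with invariant factors (1,1,1,1,1).

The boundary map ∂_2: C_2 → C_1 acts by ∂[p,q,r] = [q,r] − [p,r] + [p,q]. For instance
  ∂[0,1,2] = [1,2] − [0,2] + [0,1],
  ∂[0,3,5] = [3,5] − [0,5] + [0,3].
As a 12×6 matrix over Z this has rank 6, with invariant factors (1,1,1,1,1,1).

Reading off H_k = ker ∂_k / im ∂_{k+1}:

  H_0: rank C_0 − rank ∂_1 = 6 − 5 = 1, and the invariant factors of ∂_1 are all 1, so H_0 ≅ Z.

(K is a triangulation of the cylinder S^1 x I.)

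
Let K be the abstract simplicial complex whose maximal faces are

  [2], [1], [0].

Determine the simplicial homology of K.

H_0 = Z^3.

Fix the vertex order 0 < 1 < 2 and write every simplex with vertices in increasing order. Then dim K = 0 and the simplices of K are:

  0-simplices (3): [0], [1], [2]

Hence C_0 ≅ Z^3.

Now H_k = ker ∂_k / im ∂_{k+1}, so:

  H_0: rank C_0 − rank ∂_1 = 3 − 0 = 3, and there is no ∂_1, so H_0 ≅ Z^3.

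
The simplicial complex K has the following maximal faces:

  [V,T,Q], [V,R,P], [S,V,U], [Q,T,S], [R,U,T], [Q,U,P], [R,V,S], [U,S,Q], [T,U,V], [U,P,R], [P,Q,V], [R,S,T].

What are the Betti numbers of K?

Take the total order P < Q < R < S < T < U < V on the vertex set. Then K (dimension 2) consists of the simplices:

  0-simplices (7): P, Q, R, S, T, U, V
  1-simplices (18): PQ, PR, PU, PV, QS, QT, QU, QV, RS, RT, RU, RV, ST, SU, SV, TU, TV, UV
  2-simplices (12): PQU, PQV, PRU, PRV, QST, QSU, QTV, RST, RSV, RTU, SUV, TUV

giving chain groups C_0 ≅ Z^7, C_1 ≅ Z^18, C_2 ≅ Z^12.

∂_1: C_1 → C_0 sends each edge [p,q] (with p < q) to q − p.
The 7×18 boundary matrix has rank 6 and Smith normal form diag(1,1,1,1,1,1).

∂_2: C_2 → C_1 maps a triangle to the signed sum of its edges. For instance
  ∂PRV = RV − PV + PR,
  ∂QSU = SU − QU + QS.
The resulting 18×12 matrix has rank 12, and its Smith normal form has invariant factors (1,1,1,1,1,1,1,1,1,1,1,2).

From H_k ≅ ker(∂_k) / im(∂_{k+1}) we obtain:

  H_0: rank C_0 − rank ∂_1 = 7 − 6 = 1, and the invariant factors of ∂_1 are all 1, so H_0 = Z.
  H_1: rank ker ∂_1 − rank ∂_2 = (18 − 6) − 12 = 0, and ∂_2 has invariant factor 2 > 1, so H_1 = Z_2.
  H_2: rank ker ∂_2 − rank ∂_3 = (12 − 12) − 0 = 0, and there is no ∂_3, so H_2 = 0.

(K is a triangulation of the real projective plane RP^2.)

Hence the Betti numbers are b_0 = 1, b_1 = 0, b_2 = 0.

b_0 = 1, b_1 = 0, b_2 = 0.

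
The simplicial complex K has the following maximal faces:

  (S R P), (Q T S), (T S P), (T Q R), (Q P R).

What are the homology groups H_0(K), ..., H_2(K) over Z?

H_0 ≅ Z,  H_1 ≅ Z,  H_2 = 0.

K has 5 vertices, 10 edges, 5 triangles.
rank ∂_0 = 0, rank ∂_1 = 4 ⇒ b_0 = 5 − 0 − 4 = 1; all invariant factors of ∂_1 are 1 so no torsion. So H_0 ≅ Z.
rank ∂_1 = 4, rank ∂_2 = 5 ⇒ b_1 = 10 − 4 − 5 = 1; all invariant factors of ∂_2 are 1 so no torsion. So H_1 ≅ Z.
rank ∂_2 = 5, rank ∂_3 = 0 ⇒ b_2 = 5 − 5 − 0 = 0. So H_2 ≅ 0.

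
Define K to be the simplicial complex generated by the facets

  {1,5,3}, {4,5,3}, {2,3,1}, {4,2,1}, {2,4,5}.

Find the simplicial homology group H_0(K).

H_0 ≅ Z.

Fix the vertex order 1 < 2 < 3 < 4 < 5 and write every simplex with vertices in increasing order. Then dim K = 2 and the simplices of K are:

  0-simplices (5): [1], [2], [3], [4], [5]
  1-simplices (10): [1,2], [1,3], [1,4], [1,5], [2,3], [2,4], [2,5], [3,4], [3,5], [4,5]
  2-simplices (5): [1,2,3], [1,2,4], [1,3,5], [2,4,5], [3,4,5]

Hence C_0 ≅ Z^5, C_1 ≅ Z^10, C_2 ≅ Z^5.

The boundary map ∂_1: C_1 → C_0 is given by ∂[p,q] = [q] − [p].
This gives a 5×10 integer matrix of rank 4; reducing to Smith normal form yields diagonal entries (1,1,1,1).

∂_2: C_2 → C_1 acts by ∂[p,q,r] = [q,r] − [p,r] + [p,q]. For instance
  ∂[1,2,4] = [2,4] − [1,4] + [1,2],
  ∂[1,3,5] = [3,5] − [1,5] + [1,3].
This gives a 10×5 integer matrix of rank 5; reducing to Smith normal form yields diagonal entries (1,1,1,1,1).

From H_k ≅ ker(∂_k) / im(∂_{k+1}) we obtain:

  H_0: rank C_0 − rank ∂_1 = 5 − 4 = 1, and the invariant factors of ∂_1 are all 1, so H_0 = Z.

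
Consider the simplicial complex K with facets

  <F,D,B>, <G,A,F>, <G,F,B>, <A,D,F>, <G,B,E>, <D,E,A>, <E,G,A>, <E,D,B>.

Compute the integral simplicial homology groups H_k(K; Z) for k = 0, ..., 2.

H_0 = Z,  H_1 = 0,  H_2 = Z.

Order the vertices as A < B < D < E < F < G. Listing each simplex with vertices in this order, K has dimension 2 with simplices:

  0-simplices (6): A, B, D, E, F, G
  1-simplices (12): AD, AE, AF, AG, BD, BE, BF, BG, DE, DF, EG, FG
  2-simplices (8): ADE, ADF, AEG, AFG, BDE, BDF, BEG, BFG

giving chain groups C_0 ≅ Z^6, C_1 ≅ Z^12, C_2 ≅ Z^8.

Boundary ∂_1: C_1 → C_0 is given by ∂[p,q] = [q] − [p].
The resulting 6×12 matrix has rank 5, and its Smith normal form has invariant factors (1,1,1,1,1).

Boundary ∂_2: C_2 → C_1 sends each 2-simplex [p,q,r] to [q,r] − [p,r] + [p,q]. For instance
  ∂BDF = DF − BF + BD,
  ∂AEG = EG − AG + AE.
As a 12×8 matrix over Z this has rank 7, with invariant factors (1,1,1,1,1,1,1).

Computing H_k = (kernel of ∂_k) / (image of ∂_{k+1}):

  H_0: rank C_0 − rank ∂_1 = 6 − 5 = 1, and the invariant factors of ∂_1 are all 1, so H_0 = Z.
  H_1: rank ker ∂_1 − rank ∂_2 = (12 − 5) − 7 = 0, and the invariant factors of ∂_2 are all 1, so H_1 = 0.
  H_2: rank ker ∂_2 − rank ∂_3 = (8 − 7) − 0 = 1, and there is no ∂_3, so H_2 = Z.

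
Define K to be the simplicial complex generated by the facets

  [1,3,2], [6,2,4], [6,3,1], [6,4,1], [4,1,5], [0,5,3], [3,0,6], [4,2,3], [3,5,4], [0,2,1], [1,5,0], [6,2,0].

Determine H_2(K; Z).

H_2 ≅ 0.

Take the total order 0 < 1 < 2 < 3 < 4 < 5 < 6 on the vertex set. Then K (dimension 2) consists of the simplices:

  0-simplices (7): [0], [1], [2], [3], [4], [5], [6]
  1-simplices (18): [0,1], [0,2], [0,3], [0,5], [0,6], [1,2], [1,3], [1,4], [1,5], [1,6], [2,3], [2,4], [2,6], [3,4], [3,5], [3,6], [4,5], [4,6]
  2-simplices (12): [0,1,2], [0,1,5], [0,2,6], [0,3,5], [0,3,6], [1,2,3], [1,3,6], [1,4,5], [1,4,6], [2,3,4], [2,4,6], [3,4,5]

so the chain groups are C_0 ≅ Z^7, C_1 ≅ Z^18, C_2 ≅ Z^12.

Boundary ∂_1: C_1 → C_0 is given by ∂[p,q] = [q] − [p]. For instance
  ∂[4,5] = [5] − [4].
This gives a 7×18 integer matrix of rank 6; reducing to Smith normal form yields diagonal entries (1,1,1,1,1,1).

∂_2: C_2 → C_1 acts by ∂[p,q,r] = [q,r] − [p,r] + [p,q]. For instance
  ∂[1,2,3] = [2,3] − [1,3] + [1,2],
  ∂[1,4,6] = [4,6] − [1,6] + [1,4].
The resulting 18×12 matrix has rank 12, and its Smith normal form has invariant factors (1,1,1,1,1,1,1,1,1,1,1,2).

From H_k ≅ ker(∂_k) / im(∂_{k+1}) we obtain:

  H_2: rank ker ∂_2 − rank ∂_3 = (12 − 12) − 0 = 0, and there is no ∂_3, so H_2 ≅ 0.

(K is a triangulation of the real projective plane RP^2.)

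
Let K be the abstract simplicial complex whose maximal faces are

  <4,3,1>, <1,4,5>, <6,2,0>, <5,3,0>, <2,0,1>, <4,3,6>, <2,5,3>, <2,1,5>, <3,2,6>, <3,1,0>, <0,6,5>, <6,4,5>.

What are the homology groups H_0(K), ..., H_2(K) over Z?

K has 7 vertices, 18 edges, 12 triangles.
rank ∂_0 = 0, rank ∂_1 = 6 ⇒ b_0 = 7 − 0 − 6 = 1; all invariant factors of ∂_1 are 1 so no torsion. So H_0 ≅ Z.
rank ∂_1 = 6, rank ∂_2 = 12 ⇒ b_1 = 18 − 6 − 12 = 0; ∂_2 has invariant factor(s) [2] giving torsion. So H_1 ≅ Z/2.
rank ∂_2 = 12, rank ∂_3 = 0 ⇒ b_2 = 12 − 12 − 0 = 0. So H_2 ≅ 0.

H_0 ≅ Z,  H_1 ≅ Z/2,  H_2 = 0.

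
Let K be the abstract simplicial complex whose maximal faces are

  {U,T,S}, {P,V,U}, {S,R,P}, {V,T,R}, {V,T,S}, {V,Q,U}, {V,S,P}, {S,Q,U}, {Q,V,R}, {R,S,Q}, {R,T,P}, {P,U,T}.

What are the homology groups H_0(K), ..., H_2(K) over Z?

We work with the vertex ordering P < Q < R < S < T < U < V. The simplices of K, each written with vertices in increasing order, are:

  0-simplices (7): P, Q, R, S, T, U, V
  1-simplices (18): PR, PS, PT, PU, PV, QR, QS, QU, QV, RS, RT, RV, ST, SU, SV, TU, TV, UV
  2-simplices (12): PRS, PRT, PSV, PTU, PUV, QRS, QRV, QSU, QUV, RTV, STU, STV

so the chain groups are C_0 ≅ Z^7, C_1 ≅ Z^18, C_2 ≅ Z^12.

The boundary map ∂_1: C_1 → C_0 sends each edge [p,q] (with p < q) to q − p. For instance
  ∂PU = U − P.
The resulting 7×18 matrix has rank 6, and its Smith normal form has invariant factors (1,1,1,1,1,1).

The boundary map ∂_2: C_2 → C_1 maps a triangle to the signed sum of its edges. For instance
  ∂QUV = UV − QV + QU,
  ∂QRV = RV − QV + QR.
As a 18×12 matrix over Z this has rank 12, with invariant factors (1,1,1,1,1,1,1,1,1,1,1,2).

From H_k ≅ ker(∂_k) / im(∂_{k+1}) we obtain:

  H_0: rank C_0 − rank ∂_1 = 7 − 6 = 1, and the invariant factors of ∂_1 are all 1, so H_0 = Z.
  H_1: rank ker ∂_1 − rank ∂_2 = (18 − 6) − 12 = 0, and ∂_2 has invariant factor 2 > 1, so H_1 = Z/2.
  H_2: rank ker ∂_2 − rank ∂_3 = (12 − 12) − 0 = 0, and there is no ∂_3, so H_2 = 0.

(K is a triangulation of the real projective plane RP^2.)

H_0 ≅ Z,  H_1 ≅ Z/2,  H_2 = 0.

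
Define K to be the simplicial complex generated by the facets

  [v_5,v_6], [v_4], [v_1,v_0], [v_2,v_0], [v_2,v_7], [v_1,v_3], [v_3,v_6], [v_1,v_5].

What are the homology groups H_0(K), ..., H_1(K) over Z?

H_0 ≅ Z^2,  H_1 ≅ Z.

We work with the vertex ordering v_0 < v_1 < v_2 < v_3 < v_4 < v_5 < v_6 < v_7. The simplices of K, each written with vertices in increasing order, are:

  0-simplices (8): [v_0], [v_1], [v_2], [v_3], [v_4], [v_5], [v_6], [v_7]
  1-simplices (7): [v_0,v_1], [v_0,v_2], [v_1,v_3], [v_1,v_5], [v_2,v_7], [v_3,v_6], [v_5,v_6]

Hence C_0 ≅ Z^8, C_1 ≅ Z^7.

The boundary map ∂_1: C_1 → C_0 maps an edge to its endpoints' difference, ∂[p,q] = q − p.
The 8×7 boundary matrix has rank 6 and Smith normal form diag(1,1,1,1,1,1).

Computing H_k = (kernel of ∂_k) / (image of ∂_{k+1}):

  H_0: rank C_0 − rank ∂_1 = 8 − 6 = 2, and the invariant factors of ∂_1 are all 1, so H_0 ≅ Z^2.
  H_1: rank ker ∂_1 − rank ∂_2 = (7 − 6) − 0 = 1, and there is no ∂_2, so H_1 ≅ Z.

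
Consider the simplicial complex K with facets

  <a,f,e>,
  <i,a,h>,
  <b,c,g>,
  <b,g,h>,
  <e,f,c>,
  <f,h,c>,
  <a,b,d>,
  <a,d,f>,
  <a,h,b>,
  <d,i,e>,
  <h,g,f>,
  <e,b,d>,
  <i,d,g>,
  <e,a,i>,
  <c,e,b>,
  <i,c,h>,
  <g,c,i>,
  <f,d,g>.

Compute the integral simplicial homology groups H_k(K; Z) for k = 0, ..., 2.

Order the vertices as a < b < c < d < e < f < g < h < i. Listing each simplex with vertices in this order, K has dimension 2 with simplices:

  0-simplices (9): a, b, c, d, e, f, g, h, i
  1-simplices (27): ab, ad, ae, af, ah, ai, bc, bd, be, bg, bh, ce, cf, cg, ch, ci, de, df, dg, di, ef, ei, fg, fh, gh, gi, hi
  2-simplices (18): abd, abh, adf, aef, aei, ahi, bce, bcg, bde, bgh, cef, cfh, cgi, chi, dei, dfg, dgi, fgh

giving chain groups C_0 ≅ Z^9, C_1 ≅ Z^27, C_2 ≅ Z^18.

The boundary map ∂_1: C_1 → C_0 maps an edge to its endpoints' difference, ∂[p,q] = q − p. For instance
  ∂hi = i − h.
As a 9×27 matrix over Z this has rank 8, with invariant factors (1,1,1,1,1,1,1,1).

Boundary ∂_2: C_2 → C_1 acts by ∂[p,q,r] = [q,r] − [p,r] + [p,q]. For instance
  ∂bcg = cg − bg + bc,
  ∂bce = ce − be + bc.
As a 27×18 matrix over Z this has rank 18, with invariant factors (1,1,1,1,1,1,1,1,1,1,1,1,1,1,1,1,1,2).

Computing H_k = (kernel of ∂_k) / (image of ∂_{k+1}):

  H_0: rank C_0 − rank ∂_1 = 9 − 8 = 1, and the invariant factors of ∂_1 are all 1, so H_0 = Z.
  H_1: rank ker ∂_1 − rank ∂_2 = (27 − 8) − 18 = 1, and ∂_2 has invariant factor 2 > 1, so H_1 = Z ⊕ Z_2.
  H_2: rank ker ∂_2 − rank ∂_3 = (18 − 18) − 0 = 0, and there is no ∂_3, so H_2 = 0.

As a check, the Euler characteristic is 9 − 27 + 18 = 0, which agrees with 1 − 1 + 0 = 0.

H_0 ≅ Z,  H_1 ≅ Z ⊕ Z_2,  H_2 = 0.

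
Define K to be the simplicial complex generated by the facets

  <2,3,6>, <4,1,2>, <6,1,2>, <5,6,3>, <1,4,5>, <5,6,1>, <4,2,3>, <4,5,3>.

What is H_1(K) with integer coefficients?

H_1 = 0.

Take the total order 1 < 2 < 3 < 4 < 5 < 6 on the vertex set. Then K (dimension 2) consists of the simplices:

  0-simplices (6): [1], [2], [3], [4], [5], [6]
  1-simplices (12): [1,2], [1,4], [1,5], [1,6], [2,3], [2,4], [2,6], [3,4], [3,5], [3,6], [4,5], [5,6]
  2-simplices (8): [1,2,4], [1,2,6], [1,4,5], [1,5,6], [2,3,4], [2,3,6], [3,4,5], [3,5,6]

giving chain groups C_0 ≅ Z^6, C_1 ≅ Z^12, C_2 ≅ Z^8.

The boundary map ∂_1: C_1 → C_0 is given by ∂[p,q] = [q] − [p]. For instance
  ∂[2,6] = [6] − [2].
The resulting 6×12 matrix has rank 5, and its Smith normal form has invariant factors (1,1,1,1,1).

Boundary ∂_2: C_2 → C_1 sends each 2-simplex [p,q,r] to [q,r] − [p,r] + [p,q]. For instance
  ∂[1,4,5] = [4,5] − [1,5] + [1,4],
  ∂[3,5,6] = [5,6] − [3,6] + [3,5].
The resulting 12×8 matrix has rank 7, and its Smith normal form has invariant factors (1,1,1,1,1,1,1).

Now H_k = ker ∂_k / im ∂_{k+1}, so:

  H_1: rank ker ∂_1 − rank ∂_2 = (12 − 5) − 7 = 0, and the invariant factors of ∂_2 are all 1, so H_1 = 0.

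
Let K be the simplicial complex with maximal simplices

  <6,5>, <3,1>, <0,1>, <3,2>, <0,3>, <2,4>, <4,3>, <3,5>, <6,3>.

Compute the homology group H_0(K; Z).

H_0 ≅ Z.

Take the total order 0 < 1 < 2 < 3 < 4 < 5 < 6 on the vertex set. Then K (dimension 1) consists of the simplices:

  0-simplices (7): [0], [1], [2], [3], [4], [5], [6]
  1-simplices (9): [0,1], [0,3], [1,3], [2,3], [2,4], [3,4], [3,5], [3,6], [5,6]

giving chain groups C_0 ≅ Z^7, C_1 ≅ Z^9.

Boundary ∂_1: C_1 → C_0 maps an edge to its endpoints' difference, ∂[p,q] = q − p. For instance
  ∂[1,3] = [3] − [1].
This gives a 7×9 integer matrix of rank 6; reducing to Smith normal form yields diagonal entries (1,1,1,1,1,1).

From H_k ≅ ker(∂_k) / im(∂_{k+1}) we obtain:

  H_0: rank C_0 − rank ∂_1 = 7 − 6 = 1, and the invariant factors of ∂_1 are all 1, so H_0 ≅ Z.

(K is a triangulation of a wedge of 3 circles.)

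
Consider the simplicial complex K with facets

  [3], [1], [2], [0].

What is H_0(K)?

H_0 = Z^4.

Take the total order 0 < 1 < 2 < 3 on the vertex set. Then K (dimension 0) consists of the simplices:

  0-simplices (4): [0], [1], [2], [3]

Hence C_0 ≅ Z^4.

Computing H_k = (kernel of ∂_k) / (image of ∂_{k+1}):

  H_0: rank C_0 − rank ∂_1 = 4 − 0 = 4, and there is no ∂_1, so H_0 ≅ Z^4.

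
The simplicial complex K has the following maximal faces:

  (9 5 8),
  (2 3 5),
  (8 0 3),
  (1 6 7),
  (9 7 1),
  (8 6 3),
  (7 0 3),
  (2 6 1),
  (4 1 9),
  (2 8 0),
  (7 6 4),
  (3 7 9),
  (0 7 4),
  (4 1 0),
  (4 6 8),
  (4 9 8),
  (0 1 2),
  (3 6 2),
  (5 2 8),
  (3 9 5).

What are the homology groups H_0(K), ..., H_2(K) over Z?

Take the total order 0 < 1 < 2 < 3 < 4 < 5 < 6 < 7 < 8 < 9 on the vertex set. Then K (dimension 2) consists of the simplices:

  0-simplices (10): [0], [1], [2], [3], [4], [5], [6], [7], [8], [9]
  1-simplices (30): (30 of them)
  2-simplices (20): (20 of them)

so the chain groups are C_0 ≅ Z^10, C_1 ≅ Z^30, C_2 ≅ Z^20.

Boundary ∂_1: C_1 → C_0 is given by ∂[p,q] = [q] − [p].
As a 10×30 matrix over Z this has rank 9, with invariant factors (1,1,1,1,1,1,1,1,1).

Boundary ∂_2: C_2 → C_1 sends each 2-simplex [p,q,r] to [q,r] − [p,r] + [p,q]. For instance
  ∂[0,3,8] = [3,8] − [0,8] + [0,3],
  ∂[0,2,8] = [2,8] − [0,8] + [0,2].
As a 30×20 matrix over Z this has rank 20, with invariant factors (1,1,1,1,1,1,1,1,1,1,1,1,1,1,1,1,1,1,1,2).

From H_k ≅ ker(∂_k) / im(∂_{k+1}) we obtain:

  H_0: rank C_0 − rank ∂_1 = 10 − 9 = 1, and the invariant factors of ∂_1 are all 1, so H_0 ≅ Z.
  H_1: rank ker ∂_1 − rank ∂_2 = (30 − 9) − 20 = 1, and ∂_2 has invariant factor 2 > 1, so H_1 ≅ Z ⊕ Z/2Z.
  H_2: rank ker ∂_2 − rank ∂_3 = (20 − 20) − 0 = 0, and there is no ∂_3, so H_2 ≅ 0.

(K is a triangulation of the Klein bottle.)

H_0 = Z,  H_1 = Z ⊕ Z/2Z,  H_2 = 0.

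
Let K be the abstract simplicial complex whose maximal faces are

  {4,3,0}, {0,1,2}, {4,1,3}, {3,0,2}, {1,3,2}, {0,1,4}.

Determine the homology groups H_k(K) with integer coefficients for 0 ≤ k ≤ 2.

H_0 = Z,  H_1 = 0,  H_2 = Z.

We work with the vertex ordering 0 < 1 < 2 < 3 < 4. The simplices of K, each written with vertices in increasing order, are:

  0-simplices (5): [0], [1], [2], [3], [4]
  1-simplices (9): [0,1], [0,2], [0,3], [0,4], [1,2], [1,3], [1,4], [2,3], [3,4]
  2-simplices (6): [0,1,2], [0,1,4], [0,2,3], [0,3,4], [1,2,3], [1,3,4]

Hence C_0 ≅ Z^5, C_1 ≅ Z^9, C_2 ≅ Z^6.

∂_1: C_1 → C_0 sends each edge [p,q] (with p < q) to q − p.
As a 5×9 matrix over Z this has rank 4, with invariant factors (1,1,1,1).

∂_2: C_2 → C_1 maps a triangle to the signed sum of its edges. For instance
  ∂[0,3,4] = [3,4] − [0,4] + [0,3],
  ∂[1,3,4] = [3,4] − [1,4] + [1,3].
This gives a 9×6 integer matrix of rank 5; reducing to Smith normal form yields diagonal entries (1,1,1,1,1).

Computing H_k = (kernel of ∂_k) / (image of ∂_{k+1}):

  H_0: rank C_0 − rank ∂_1 = 5 − 4 = 1, and the invariant factors of ∂_1 are all 1, so H_0 = Z.
  H_1: rank ker ∂_1 − rank ∂_2 = (9 − 4) − 5 = 0, and the invariant factors of ∂_2 are all 1, so H_1 = 0.
  H_2: rank ker ∂_2 − rank ∂_3 = (6 − 5) − 0 = 1, and there is no ∂_3, so H_2 = Z.

As a check, the Euler characteristic is 5 − 9 + 6 = 2, which agrees with 1 − 0 + 1 = 2.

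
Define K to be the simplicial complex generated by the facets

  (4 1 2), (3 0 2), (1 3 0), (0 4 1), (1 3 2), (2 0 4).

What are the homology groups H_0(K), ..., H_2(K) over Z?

Order the vertices as 0 < 1 < 2 < 3 < 4. Listing each simplex with vertices in this order, K has dimension 2 with simplices:

  0-simplices (5): [0], [1], [2], [3], [4]
  1-simplices (9): [0,1], [0,2], [0,3], [0,4], [1,2], [1,3], [1,4], [2,3], [2,4]
  2-simplices (6): [0,1,3], [0,1,4], [0,2,3], [0,2,4], [1,2,3], [1,2,4]

Hence C_0 ≅ Z^5, C_1 ≅ Z^9, C_2 ≅ Z^6.

The boundary map ∂_1: C_1 → C_0 is given by ∂[p,q] = [q] − [p]. For instance
  ∂[0,3] = [3] − [0].
This gives a 5×9 integer matrix of rank 4; reducing to Smith normal form yields diagonal entries (1,1,1,1).

Boundary ∂_2: C_2 → C_1 acts by ∂[p,q,r] = [q,r] − [p,r] + [p,q]. For instance
  ∂[1,2,3] = [2,3] − [1,3] + [1,2],
  ∂[0,2,3] = [2,3] − [0,3] + [0,2].
This gives a 9×6 integer matrix of rank 5; reducing to Smith normal form yields diagonal entries (1,1,1,1,1).

Reading off H_k = ker ∂_k / im ∂_{k+1}:

  H_0: rank C_0 − rank ∂_1 = 5 − 4 = 1, and the invariant factors of ∂_1 are all 1, so H_0 = Z.
  H_1: rank ker ∂_1 − rank ∂_2 = (9 − 4) − 5 = 0, and the invariant factors of ∂_2 are all 1, so H_1 = 0.
  H_2: rank ker ∂_2 − rank ∂_3 = (6 − 5) − 0 = 1, and there is no ∂_3, so H_2 = Z.

As a check, the Euler characteristic is 5 − 9 + 6 = 2, which agrees with 1 − 0 + 1 = 2.

H_0 = Z,  H_1 = 0,  H_2 = Z.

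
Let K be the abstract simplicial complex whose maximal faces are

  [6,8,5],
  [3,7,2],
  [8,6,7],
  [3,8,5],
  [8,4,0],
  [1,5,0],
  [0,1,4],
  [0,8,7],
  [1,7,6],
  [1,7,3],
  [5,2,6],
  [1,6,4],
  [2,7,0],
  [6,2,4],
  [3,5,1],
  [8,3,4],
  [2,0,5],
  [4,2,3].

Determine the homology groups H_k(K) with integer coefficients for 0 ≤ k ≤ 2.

Fix the vertex order 0 < 1 < 2 < 3 < 4 < 5 < 6 < 7 < 8 and write every simplex with vertices in increasing order. Then dim K = 2 and the simplices of K are:

  0-simplices (9): [0], [1], [2], [3], [4], [5], [6], [7], [8]
  1-simplices (27): (27 of them)
  2-simplices (18): [0,1,4], [0,1,5], [0,2,5], [0,2,7], [0,4,8], [0,7,8], [1,3,5], [1,3,7], [1,4,6], [1,6,7], [2,3,4], [2,3,7], [2,4,6], [2,5,6], [3,4,8], [3,5,8], [5,6,8], [6,7,8]

so the chain groups are C_0 ≅ Z^9, C_1 ≅ Z^27, C_2 ≅ Z^18.

∂_1: C_1 → C_0 maps an edge to its endpoints' difference, ∂[p,q] = q − p. For instance
  ∂[6,8] = [8] − [6].
The resulting 9×27 matrix has rank 8, and its Smith normal form has invariant factors (1,1,1,1,1,1,1,1).

∂_2: C_2 → C_1 maps a triangle to the signed sum of its edges. For instance
  ∂[1,4,6] = [4,6] − [1,6] + [1,4],
  ∂[2,4,6] = [4,6] − [2,6] + [2,4].
This gives a 27×18 integer matrix of rank 17; reducing to Smith normal form yields diagonal entries (1,1,1,1,1,1,1,1,1,1,1,1,1,1,1,1,1).

Now H_k = ker ∂_k / im ∂_{k+1}, so:

  H_0: rank C_0 − rank ∂_1 = 9 − 8 = 1, and the invariant factors of ∂_1 are all 1, so H_0 = Z.
  H_1: rank ker ∂_1 − rank ∂_2 = (27 − 8) − 17 = 2, and the invariant factors of ∂_2 are all 1, so H_1 = Z^2.
  H_2: rank ker ∂_2 − rank ∂_3 = (18 − 17) − 0 = 1, and there is no ∂_3, so H_2 = Z.

As a check, the Euler characteristic is 9 − 27 + 18 = 0, which agrees with 1 − 2 + 1 = 0.

H_0 ≅ Z,  H_1 ≅ Z^2,  H_2 ≅ Z.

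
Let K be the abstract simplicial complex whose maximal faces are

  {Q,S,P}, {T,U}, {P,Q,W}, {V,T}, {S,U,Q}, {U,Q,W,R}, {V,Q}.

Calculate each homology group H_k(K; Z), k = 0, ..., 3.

Take the total order P < Q < R < S < T < U < V < W on the vertex set. Then K (dimension 3) consists of the simplices:

  0-simplices (8): P, Q, R, S, T, U, V, W
  1-simplices (14): PQ, PS, PW, QR, QS, QU, QV, QW, RU, RW, SU, TU, TV, UW
  2-simplices (7): PQS, PQW, QRU, QRW, QSU, QUW, RUW
  3-simplices (1): QRUW

Hence C_0 ≅ Z^8, C_1 ≅ Z^14, C_2 ≅ Z^7, C_3 ≅ Z^1.

∂_1: C_1 → C_0 sends each edge [p,q] (with p < q) to q − p.
The 8×14 boundary matrix has rank 7 and Smith normal form diag(1,1,1,1,1,1,1).

The boundary map ∂_2: C_2 → C_1 acts by ∂[p,q,r] = [q,r] − [p,r] + [p,q]. For instance
  ∂QRW = RW − QW + QR,
  ∂QSU = SU − QU + QS.
This gives a 14×7 integer matrix of rank 6; reducing to Smith normal form yields diagonal entries (1,1,1,1,1,1).

∂_3: C_3 → C_2 sends each 3-simplex σ to the alternating sum Σ_i (−1)^i (σ with its i-th vertex removed). For instance
  ∂QRUW = RUW − QUW + QRW − QRU.
The resulting 7×1 matrix has rank 1, and its Smith normal form has invariant factors (1).

Reading off H_k = ker ∂_k / im ∂_{k+1}:

  H_0: rank C_0 − rank ∂_1 = 8 − 7 = 1, and the invariant factors of ∂_1 are all 1, so H_0 = Z.
  H_1: rank ker ∂_1 − rank ∂_2 = (14 − 7) − 6 = 1, and the invariant factors of ∂_2 are all 1, so H_1 = Z.
  H_2: rank ker ∂_2 − rank ∂_3 = (7 − 6) − 1 = 0, and the invariant factors of ∂_3 are all 1, so H_2 = 0.
  H_3: rank ker ∂_3 − rank ∂_4 = (1 − 1) − 0 = 0, and there is no ∂_4, so H_3 = 0.

H_0 ≅ Z,  H_1 ≅ Z,  H_2 = 0,  H_3 = 0.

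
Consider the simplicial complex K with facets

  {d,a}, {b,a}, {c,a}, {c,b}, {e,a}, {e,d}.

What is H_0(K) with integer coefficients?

H_0 = Z.

K has 5 vertices, 6 edges.
rank ∂_0 = 0, rank ∂_1 = 4 ⇒ b_0 = 5 − 0 − 4 = 1; all invariant factors of ∂_1 are 1 so no torsion. So H_0 = Z.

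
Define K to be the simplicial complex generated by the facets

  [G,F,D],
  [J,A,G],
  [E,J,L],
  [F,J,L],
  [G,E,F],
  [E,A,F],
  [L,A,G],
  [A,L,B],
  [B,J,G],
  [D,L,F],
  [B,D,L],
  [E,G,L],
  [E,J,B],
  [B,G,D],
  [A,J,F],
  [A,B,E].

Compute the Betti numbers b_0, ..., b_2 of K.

b_0 = 1, b_1 = 2, b_2 = 1.

Order the vertices as A < B < D < E < F < G < J < L. Listing each simplex with vertices in this order, K has dimension 2 with simplices:

  0-simplices (8): A, B, D, E, F, G, J, L
  1-simplices (24): AB, AE, AF, AG, AJ, AL, BD, BE, BG, BJ, BL, DF, DG, DL, EF, EG, EJ, EL, FG, FJ, FL, GJ, GL, JL
  2-simplices (16): ABE, ABL, AEF, AFJ, AGJ, AGL, BDG, BDL, BEJ, BGJ, DFG, DFL, EFG, EGL, EJL, FJL

so the chain groups are C_0 ≅ Z^8, C_1 ≅ Z^24, C_2 ≅ Z^16.

∂_1: C_1 → C_0 maps an edge to its endpoints' difference, ∂[p,q] = q − p. For instance
  ∂BG = G − B.
This gives a 8×24 integer matrix of rank 7; reducing to Smith normal form yields diagonal entries (1,1,1,1,1,1,1).

The boundary map ∂_2: C_2 → C_1 acts by ∂[p,q,r] = [q,r] − [p,r] + [p,q]. For instance
  ∂DFL = FL − DL + DF,
  ∂AEF = EF − AF + AE.
The 24×16 boundary matrix has rank 15 and Smith normal form diag(1,1,1,1,1,1,1,1,1,1,1,1,1,1,1).

Reading off H_k = ker ∂_k / im ∂_{k+1}:

  H_0: rank C_0 − rank ∂_1 = 8 − 7 = 1, and the invariant factors of ∂_1 are all 1, so H_0 = Z.
  H_1: rank ker ∂_1 − rank ∂_2 = (24 − 7) − 15 = 2, and the invariant factors of ∂_2 are all 1, so H_1 = Z^2.
  H_2: rank ker ∂_2 − rank ∂_3 = (16 − 15) − 0 = 1, and there is no ∂_3, so H_2 = Z.

Hence the Betti numbers are b_0 = 1, b_1 = 2, b_2 = 1.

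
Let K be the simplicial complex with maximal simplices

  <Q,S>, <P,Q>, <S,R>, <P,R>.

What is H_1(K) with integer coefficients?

H_1 = Z.

Take the total order P < Q < R < S on the vertex set. Then K (dimension 1) consists of the simplices:

  0-simplices (4): P, Q, R, S
  1-simplices (4): PQ, PR, QS, RS

giving chain groups C_0 ≅ Z^4, C_1 ≅ Z^4.

∂_1: C_1 → C_0 sends each edge [p,q] (with p < q) to q − p. For instance
  ∂PR = R − P.
As a 4×4 matrix over Z this has rank 3, with invariant factors (1,1,1).

Now H_k = ker ∂_k / im ∂_{k+1}, so:

  H_1: rank ker ∂_1 − rank ∂_2 = (4 − 3) − 0 = 1, and there is no ∂_2, so H_1 ≅ Z.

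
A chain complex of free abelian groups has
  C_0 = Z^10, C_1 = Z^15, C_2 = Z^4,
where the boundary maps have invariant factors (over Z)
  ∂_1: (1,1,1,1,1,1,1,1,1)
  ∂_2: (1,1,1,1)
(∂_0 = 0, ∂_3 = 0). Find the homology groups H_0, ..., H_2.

H_0: b_0 = 10 − 0 − 9 = 1; torsion from ∂_1 factors > 1: none. So H_0 ≅ Z.
H_1: b_1 = 15 − 9 − 4 = 2; torsion from ∂_2 factors > 1: none. So H_1 ≅ Z^2.
H_2: b_2 = 4 − 4 − 0 = 0; torsion from ∂_3 factors > 1: none. So H_2 ≅ 0.

H_0 ≅ Z,  H_1 ≅ Z^2,  H_2 = 0.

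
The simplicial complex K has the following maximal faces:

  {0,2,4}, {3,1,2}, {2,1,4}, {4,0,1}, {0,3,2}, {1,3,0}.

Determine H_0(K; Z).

H_0 = Z.

Fix the vertex order 0 < 1 < 2 < 3 < 4 and write every simplex with vertices in increasing order. Then dim K = 2 and the simplices of K are:

  0-simplices (5): [0], [1], [2], [3], [4]
  1-simplices (9): [0,1], [0,2], [0,3], [0,4], [1,2], [1,3], [1,4], [2,3], [2,4]
  2-simplices (6): [0,1,3], [0,1,4], [0,2,3], [0,2,4], [1,2,3], [1,2,4]

Hence C_0 ≅ Z^5, C_1 ≅ Z^9, C_2 ≅ Z^6.

∂_1: C_1 → C_0 sends each edge [p,q] (with p < q) to q − p. For instance
  ∂[0,4] = [4] − [0].
The 5×9 boundary matrix has rank 4 and Smith normal form diag(1,1,1,1).

The boundary map ∂_2: C_2 → C_1 maps a triangle to the signed sum of its edges. For instance
  ∂[1,2,4] = [2,4] − [1,4] + [1,2],
  ∂[0,2,3] = [2,3] − [0,3] + [0,2].
The resulting 9×6 matrix has rank 5, and its Smith normal form has invariant factors (1,1,1,1,1).

Reading off H_k = ker ∂_k / im ∂_{k+1}:

  H_0: rank C_0 − rank ∂_1 = 5 − 4 = 1, and the invariant factors of ∂_1 are all 1, so H_0 ≅ Z.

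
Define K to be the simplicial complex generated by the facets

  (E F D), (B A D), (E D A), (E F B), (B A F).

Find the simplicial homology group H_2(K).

Take the total order A < B < D < E < F on the vertex set. Then K (dimension 2) consists of the simplices:

  0-simplices (5): A, B, D, E, F
  1-simplices (10): AB, AD, AE, AF, BD, BE, BF, DE, DF, EF
  2-simplices (5): ABD, ABF, ADE, BEF, DEF

so the chain groups are C_0 ≅ Z^5, C_1 ≅ Z^10, C_2 ≅ Z^5.

∂_1: C_1 → C_0 is given by ∂[p,q] = [q] − [p].
This gives a 5×10 integer matrix of rank 4; reducing to Smith normal form yields diagonal entries (1,1,1,1).

∂_2: C_2 → C_1 acts by ∂[p,q,r] = [q,r] − [p,r] + [p,q]. For instance
  ∂ADE = DE − AE + AD,
  ∂DEF = EF − DF + DE.
This gives a 10×5 integer matrix of rank 5; reducing to Smith normal form yields diagonal entries (1,1,1,1,1).

Computing H_k = (kernel of ∂_k) / (image of ∂_{k+1}):

  H_2: rank ker ∂_2 − rank ∂_3 = (5 − 5) − 0 = 0, and there is no ∂_3, so H_2 ≅ 0.

H_2 = 0.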